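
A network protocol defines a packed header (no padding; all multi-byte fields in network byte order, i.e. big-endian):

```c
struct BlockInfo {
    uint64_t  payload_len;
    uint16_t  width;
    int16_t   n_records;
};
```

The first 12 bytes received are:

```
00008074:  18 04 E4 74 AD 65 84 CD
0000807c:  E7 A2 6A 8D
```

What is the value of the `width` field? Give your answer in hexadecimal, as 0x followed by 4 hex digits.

`width` follows `payload_len` (8 bytes), so it starts at byte offset 8 and occupies 2 bytes.
Bytes at offsets 8..9: E7 A2.
In big-endian order the high byte comes first in memory.
The bytes are already most-significant first: 0xE7A2.

0xE7A2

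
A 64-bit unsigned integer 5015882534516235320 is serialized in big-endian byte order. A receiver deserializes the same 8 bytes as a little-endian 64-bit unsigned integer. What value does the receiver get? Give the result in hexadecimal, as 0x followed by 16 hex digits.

0x381CED0097FE9B45

5015882534516235320 in 64-bit hexadecimal is 0x459BFE9700ED1C38.
Stored big-endian, the bytes at ascending addresses are 45 9B FE 97 00 ED 1C 38.
Read back as little-endian, the first byte is least significant, giving 0x381CED0097FE9B45.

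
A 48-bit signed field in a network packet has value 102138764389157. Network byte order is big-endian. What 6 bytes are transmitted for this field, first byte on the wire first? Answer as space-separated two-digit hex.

102138764389157 in hexadecimal, padded to 48 bits, is 0x5CE508C4EB25.
Split into bytes (most-significant first): 5C E5 08 C4 EB 25.
Big-endian stores the most-significant byte at the lowest address.
So the memory order matches the most-significant-first order: 5C E5 08 C4 EB 25.

5C E5 08 C4 EB 25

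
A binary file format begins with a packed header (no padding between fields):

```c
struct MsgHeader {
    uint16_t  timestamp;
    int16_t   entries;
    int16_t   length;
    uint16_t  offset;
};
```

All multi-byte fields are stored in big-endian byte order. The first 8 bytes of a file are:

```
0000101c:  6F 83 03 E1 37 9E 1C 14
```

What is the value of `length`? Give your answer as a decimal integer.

`length` follows `timestamp` (2 B), `entries` (2 B), so it starts at offset 2 + 2 = 4 and occupies 2 bytes.
Bytes at offsets 4..5: 37 9E.
Big-endian stores the most-significant byte at the lowest address.
The bytes are already most-significant first: 0x379E.
0x379E = 14238.

14238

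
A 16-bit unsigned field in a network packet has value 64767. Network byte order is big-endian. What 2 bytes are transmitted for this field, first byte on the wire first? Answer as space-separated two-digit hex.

FC FF

64767 in hexadecimal, padded to 16 bits, is 0xFCFF.
Split into bytes (most-significant first): FC FF.
Big-endian: lowest address holds the most-significant byte.
So the memory order matches the most-significant-first order: FC FF.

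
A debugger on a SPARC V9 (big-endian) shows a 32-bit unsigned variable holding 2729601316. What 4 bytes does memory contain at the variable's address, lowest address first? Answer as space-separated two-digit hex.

A2 B2 69 24

2729601316 in hexadecimal, padded to 32 bits, is 0xA2B26924.
Split into bytes (most-significant first): A2 B2 69 24.
Big-endian stores the most-significant byte at the lowest address.
So the memory order matches the most-significant-first order: A2 B2 69 24.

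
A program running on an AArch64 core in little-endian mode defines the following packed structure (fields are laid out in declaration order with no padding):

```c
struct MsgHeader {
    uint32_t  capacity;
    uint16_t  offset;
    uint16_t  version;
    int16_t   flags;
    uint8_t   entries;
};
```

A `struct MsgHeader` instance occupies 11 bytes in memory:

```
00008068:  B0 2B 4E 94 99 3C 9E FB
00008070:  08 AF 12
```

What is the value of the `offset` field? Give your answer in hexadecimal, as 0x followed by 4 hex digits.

`offset` follows `capacity` (4 bytes), so it starts at byte offset 4 and occupies 2 bytes.
Bytes at offsets 4..5: 99 3C.
In little-endian order the low byte comes first in memory.
Reassemble most-significant byte first: 3C 99 → 0x3C99.

0x3C99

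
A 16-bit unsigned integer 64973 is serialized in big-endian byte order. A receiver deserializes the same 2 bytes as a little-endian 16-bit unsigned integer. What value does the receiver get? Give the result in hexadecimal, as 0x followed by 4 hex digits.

64973 in 16-bit hexadecimal is 0xFDCD.
Stored big-endian, the bytes at ascending addresses are FD CD.
Read back as little-endian, the first byte is least significant, giving 0xCDFD.

0xCDFD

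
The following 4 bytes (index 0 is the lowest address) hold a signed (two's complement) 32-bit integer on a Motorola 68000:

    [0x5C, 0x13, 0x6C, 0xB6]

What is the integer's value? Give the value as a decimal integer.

1544776886

Big-endian: lowest address holds the most-significant byte.
The bytes are already most-significant first: 0x5C136CB6.
0x5C136CB6 = 1544776886.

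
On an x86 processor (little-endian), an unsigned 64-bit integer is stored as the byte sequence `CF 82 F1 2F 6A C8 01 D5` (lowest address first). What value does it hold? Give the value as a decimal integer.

15348769363451806415

In little-endian order the low byte comes first in memory.
Reassemble most-significant byte first: D5 01 C8 6A 2F F1 82 CF → 0xD501C86A2FF182CF.
0xD501C86A2FF182CF = 15348769363451806415.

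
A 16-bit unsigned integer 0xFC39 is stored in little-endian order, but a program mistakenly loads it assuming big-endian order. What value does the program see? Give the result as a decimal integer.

Stored little-endian, the bytes at ascending addresses are 39 FC.
Read back as big-endian, the last byte is least significant, giving 0x39FC.
0x39FC = 14844.

14844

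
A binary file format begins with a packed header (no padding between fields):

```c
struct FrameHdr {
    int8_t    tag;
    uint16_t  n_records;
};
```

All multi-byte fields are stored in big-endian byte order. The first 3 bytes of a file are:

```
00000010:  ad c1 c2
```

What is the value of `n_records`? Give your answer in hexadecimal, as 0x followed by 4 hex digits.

`n_records` follows `tag` (1 byte), so it starts at byte offset 1 and occupies 2 bytes.
Bytes at offsets 1..2: C1 C2.
Big-endian stores the most-significant byte at the lowest address.
The bytes are already most-significant first: 0xC1C2.

0xC1C2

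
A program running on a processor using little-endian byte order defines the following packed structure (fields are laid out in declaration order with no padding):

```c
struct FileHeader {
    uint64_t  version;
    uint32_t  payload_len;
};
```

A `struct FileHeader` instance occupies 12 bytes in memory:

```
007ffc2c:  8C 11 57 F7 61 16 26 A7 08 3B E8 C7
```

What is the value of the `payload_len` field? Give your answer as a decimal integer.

3353885448

`payload_len` follows `version` (8 bytes), so it starts at byte offset 8 and occupies 4 bytes.
Bytes at offsets 8..11: 08 3B E8 C7.
Little-endian stores the least-significant byte at the lowest address.
Reassemble most-significant byte first: C7 E8 3B 08 → 0xC7E83B08.
0xC7E83B08 = 3353885448.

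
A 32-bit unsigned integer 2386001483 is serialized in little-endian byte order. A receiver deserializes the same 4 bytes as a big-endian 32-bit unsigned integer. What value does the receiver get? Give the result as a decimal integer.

1266562958

2386001483 in 32-bit hexadecimal is 0x8E377E4B.
Stored little-endian, the bytes at ascending addresses are 4B 7E 37 8E.
Read back as big-endian, the last byte is least significant, giving 0x4B7E378E.
0x4B7E378E = 1266562958.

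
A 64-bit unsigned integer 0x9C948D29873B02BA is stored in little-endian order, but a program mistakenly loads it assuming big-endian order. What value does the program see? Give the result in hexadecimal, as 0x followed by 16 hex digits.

Stored little-endian, the bytes at ascending addresses are BA 02 3B 87 29 8D 94 9C.
Read back as big-endian, the last byte is least significant, giving 0xBA023B87298D949C.

0xBA023B87298D949C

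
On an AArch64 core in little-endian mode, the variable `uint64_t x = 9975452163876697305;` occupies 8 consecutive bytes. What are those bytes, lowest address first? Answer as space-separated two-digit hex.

D9 B4 C5 0D E4 EC 6F 8A

9975452163876697305 in hexadecimal, padded to 64 bits, is 0x8A6FECE40DC5B4D9.
Split into bytes (most-significant first): 8A 6F EC E4 0D C5 B4 D9.
In little-endian order the low byte comes first in memory.
So at ascending addresses the bytes are D9 B4 C5 0D E4 EC 6F 8A.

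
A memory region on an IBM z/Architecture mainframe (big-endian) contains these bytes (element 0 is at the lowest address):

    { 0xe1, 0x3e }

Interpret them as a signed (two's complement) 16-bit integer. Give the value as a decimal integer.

-7874

Big-endian stores the most-significant byte at the lowest address.
The bytes are already most-significant first: 0xE13E.
Top bit is set, so as a signed 16-bit value this is 0xE13E − 2^16 = -7874.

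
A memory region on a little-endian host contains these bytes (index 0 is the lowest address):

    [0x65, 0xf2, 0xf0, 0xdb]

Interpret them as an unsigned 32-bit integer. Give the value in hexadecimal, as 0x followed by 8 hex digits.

0xDBF0F265

In little-endian order the low byte comes first in memory.
Reassemble most-significant byte first: DB F0 F2 65 → 0xDBF0F265.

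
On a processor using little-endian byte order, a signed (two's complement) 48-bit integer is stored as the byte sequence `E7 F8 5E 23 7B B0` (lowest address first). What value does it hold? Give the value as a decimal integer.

-87432055818009

Little-endian: lowest address holds the least-significant byte.
Reassemble most-significant byte first: B0 7B 23 5E F8 E7 → 0xB07B235EF8E7.
Top bit is set, so as a signed 48-bit value this is 0xB07B235EF8E7 − 2^48 = -87432055818009.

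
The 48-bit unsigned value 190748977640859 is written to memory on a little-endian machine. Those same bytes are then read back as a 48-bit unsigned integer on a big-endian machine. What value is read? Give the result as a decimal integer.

190748977640859 in 48-bit hexadecimal is 0xAD7C350DB59B.
Stored little-endian, the bytes at ascending addresses are 9B B5 0D 35 7C AD.
Read back as big-endian, the last byte is least significant, giving 0x9BB50D357CAD.
0x9BB50D357CAD = 171201912994989.

171201912994989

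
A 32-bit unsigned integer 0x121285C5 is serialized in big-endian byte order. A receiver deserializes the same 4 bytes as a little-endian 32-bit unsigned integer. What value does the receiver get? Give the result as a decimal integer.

Stored big-endian, the bytes at ascending addresses are 12 12 85 C5.
Read back as little-endian, the first byte is least significant, giving 0xC5851212.
0xC5851212 = 3313832466.

3313832466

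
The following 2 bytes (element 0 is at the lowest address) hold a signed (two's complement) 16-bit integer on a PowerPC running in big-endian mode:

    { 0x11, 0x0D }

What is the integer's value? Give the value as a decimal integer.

Big-endian stores the most-significant byte at the lowest address.
The bytes are already most-significant first: 0x110D.
0x110D = 4365.

4365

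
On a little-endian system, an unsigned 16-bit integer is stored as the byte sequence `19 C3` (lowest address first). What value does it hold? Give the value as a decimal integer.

Little-endian: lowest address holds the least-significant byte.
Reassemble most-significant byte first: C3 19 → 0xC319.
0xC319 = 49945.

49945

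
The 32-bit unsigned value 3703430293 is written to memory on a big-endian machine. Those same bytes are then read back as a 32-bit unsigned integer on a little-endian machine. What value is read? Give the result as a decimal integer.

2514271708

3703430293 in 32-bit hexadecimal is 0xDCBDDC95.
Stored big-endian, the bytes at ascending addresses are DC BD DC 95.
Read back as little-endian, the first byte is least significant, giving 0x95DCBDDC.
0x95DCBDDC = 2514271708.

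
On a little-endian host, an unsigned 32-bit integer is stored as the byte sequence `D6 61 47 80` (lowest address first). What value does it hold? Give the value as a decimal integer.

Little-endian: lowest address holds the least-significant byte.
Reassemble most-significant byte first: 80 47 61 D6 → 0x804761D6.
0x804761D6 = 2152161750.

2152161750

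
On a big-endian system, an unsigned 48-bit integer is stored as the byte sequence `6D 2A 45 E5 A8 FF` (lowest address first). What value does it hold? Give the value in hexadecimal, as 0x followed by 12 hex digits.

0x6D2A45E5A8FF

Big-endian: lowest address holds the most-significant byte.
The bytes are already most-significant first: 0x6D2A45E5A8FF.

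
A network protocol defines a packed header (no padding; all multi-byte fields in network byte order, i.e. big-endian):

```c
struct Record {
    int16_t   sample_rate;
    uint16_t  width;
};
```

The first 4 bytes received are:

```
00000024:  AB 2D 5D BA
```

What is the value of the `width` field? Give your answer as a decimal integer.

`width` follows `sample_rate` (2 bytes), so it starts at byte offset 2 and occupies 2 bytes.
Bytes at offsets 2..3: 5D BA.
Big-endian stores the most-significant byte at the lowest address.
The bytes are already most-significant first: 0x5DBA.
0x5DBA = 23994.

23994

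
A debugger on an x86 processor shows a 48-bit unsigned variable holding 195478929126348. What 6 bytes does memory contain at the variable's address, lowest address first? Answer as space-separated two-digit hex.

195478929126348 in hexadecimal, padded to 48 bits, is 0xB1C97C21B3CC.
Split into bytes (most-significant first): B1 C9 7C 21 B3 CC.
Little-endian stores the least-significant byte at the lowest address.
So at ascending addresses the bytes are CC B3 21 7C C9 B1.

CC B3 21 7C C9 B1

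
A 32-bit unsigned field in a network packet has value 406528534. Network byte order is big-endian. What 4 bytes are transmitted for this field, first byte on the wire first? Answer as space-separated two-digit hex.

18 3B 22 16

406528534 in hexadecimal, padded to 32 bits, is 0x183B2216.
Split into bytes (most-significant first): 18 3B 22 16.
In big-endian order the high byte comes first in memory.
So the memory order matches the most-significant-first order: 18 3B 22 16.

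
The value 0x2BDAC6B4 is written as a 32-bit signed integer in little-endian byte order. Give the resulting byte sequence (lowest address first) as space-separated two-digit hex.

B4 C6 DA 2B

Split into bytes (most-significant first): 2B DA C6 B4.
Little-endian: lowest address holds the least-significant byte.
So at ascending addresses the bytes are B4 C6 DA 2B.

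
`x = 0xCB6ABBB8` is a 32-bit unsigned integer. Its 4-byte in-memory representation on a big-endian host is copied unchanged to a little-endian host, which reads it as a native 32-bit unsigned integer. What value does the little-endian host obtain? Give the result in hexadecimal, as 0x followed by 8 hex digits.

0xB8BB6ACB

Stored big-endian, the bytes at ascending addresses are CB 6A BB B8.
Read back as little-endian, the first byte is least significant, giving 0xB8BB6ACB.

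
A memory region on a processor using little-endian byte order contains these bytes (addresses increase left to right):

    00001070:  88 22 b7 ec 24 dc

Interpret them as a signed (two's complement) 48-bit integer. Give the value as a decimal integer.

-39423828352376

In little-endian order the low byte comes first in memory.
Reassemble most-significant byte first: DC 24 EC B7 22 88 → 0xDC24ECB72288.
Top bit is set, so as a signed 48-bit value this is 0xDC24ECB72288 − 2^48 = -39423828352376.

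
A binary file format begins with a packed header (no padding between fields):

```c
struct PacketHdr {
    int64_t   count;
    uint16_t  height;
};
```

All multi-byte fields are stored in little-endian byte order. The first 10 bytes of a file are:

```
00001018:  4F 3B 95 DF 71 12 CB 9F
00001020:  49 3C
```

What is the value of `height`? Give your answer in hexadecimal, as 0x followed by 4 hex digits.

`height` follows `count` (8 bytes), so it starts at byte offset 8 and occupies 2 bytes.
Bytes at offsets 8..9: 49 3C.
In little-endian order the low byte comes first in memory.
Reassemble most-significant byte first: 3C 49 → 0x3C49.

0x3C49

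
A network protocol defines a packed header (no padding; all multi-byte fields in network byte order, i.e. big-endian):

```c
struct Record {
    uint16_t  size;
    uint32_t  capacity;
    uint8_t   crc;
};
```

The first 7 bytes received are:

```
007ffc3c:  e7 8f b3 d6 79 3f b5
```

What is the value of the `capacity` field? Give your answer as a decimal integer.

3017177407

`capacity` follows `size` (2 bytes), so it starts at byte offset 2 and occupies 4 bytes.
Bytes at offsets 2..5: B3 D6 79 3F.
Big-endian: lowest address holds the most-significant byte.
The bytes are already most-significant first: 0xB3D6793F.
0xB3D6793F = 3017177407.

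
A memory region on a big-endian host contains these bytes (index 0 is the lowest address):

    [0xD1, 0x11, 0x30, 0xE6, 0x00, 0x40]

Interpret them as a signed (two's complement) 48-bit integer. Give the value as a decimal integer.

Big-endian stores the most-significant byte at the lowest address.
The bytes are already most-significant first: 0xD11130E60040.
Top bit is set, so as a signed 48-bit value this is 0xD11130E60040 − 2^48 = -51603211681728.

-51603211681728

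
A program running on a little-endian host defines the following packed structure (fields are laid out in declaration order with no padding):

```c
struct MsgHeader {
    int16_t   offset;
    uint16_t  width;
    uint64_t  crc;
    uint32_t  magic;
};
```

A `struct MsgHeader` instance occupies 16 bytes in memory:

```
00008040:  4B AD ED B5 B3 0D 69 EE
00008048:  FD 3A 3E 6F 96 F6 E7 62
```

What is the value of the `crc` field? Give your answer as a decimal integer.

`crc` follows `offset` (2 B), `width` (2 B), so it starts at offset 2 + 2 = 4 and occupies 8 bytes.
Bytes at offsets 4..11: B3 0D 69 EE FD 3A 3E 6F.
Little-endian stores the least-significant byte at the lowest address.
Reassemble most-significant byte first: 6F 3E 3A FD EE 69 0D B3 → 0x6F3E3AFDEE690DB3.
0x6F3E3AFDEE690DB3 = 8015909249067060659.

8015909249067060659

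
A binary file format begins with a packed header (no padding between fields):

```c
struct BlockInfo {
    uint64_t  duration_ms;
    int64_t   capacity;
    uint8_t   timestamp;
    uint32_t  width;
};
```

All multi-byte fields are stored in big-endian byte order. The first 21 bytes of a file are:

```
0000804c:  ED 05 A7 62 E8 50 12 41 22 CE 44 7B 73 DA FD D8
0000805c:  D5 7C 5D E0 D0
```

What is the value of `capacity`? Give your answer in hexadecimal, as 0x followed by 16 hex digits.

`capacity` follows `duration_ms` (8 bytes), so it starts at byte offset 8 and occupies 8 bytes.
Bytes at offsets 8..15: 22 CE 44 7B 73 DA FD D8.
In big-endian order the high byte comes first in memory.
The bytes are already most-significant first: 0x22CE447B73DAFDD8.

0x22CE447B73DAFDD8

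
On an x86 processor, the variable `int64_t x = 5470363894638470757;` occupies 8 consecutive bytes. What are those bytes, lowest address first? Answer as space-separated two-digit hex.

65 66 0C 9C FA A2 EA 4B

5470363894638470757 in hexadecimal, padded to 64 bits, is 0x4BEAA2FA9C0C6665.
Split into bytes (most-significant first): 4B EA A2 FA 9C 0C 66 65.
Little-endian stores the least-significant byte at the lowest address.
So at ascending addresses the bytes are 65 66 0C 9C FA A2 EA 4B.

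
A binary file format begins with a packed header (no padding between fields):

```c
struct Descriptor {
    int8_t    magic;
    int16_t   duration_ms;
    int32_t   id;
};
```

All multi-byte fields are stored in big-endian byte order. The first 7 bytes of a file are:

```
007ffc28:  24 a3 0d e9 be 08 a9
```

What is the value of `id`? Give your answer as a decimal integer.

-373421911

`id` follows `magic` (1 B), `duration_ms` (2 B), so it starts at offset 1 + 2 = 3 and occupies 4 bytes.
Bytes at offsets 3..6: E9 BE 08 A9.
Big-endian stores the most-significant byte at the lowest address.
The bytes are already most-significant first: 0xE9BE08A9.
Top bit is set, so as a signed 32-bit value this is 0xE9BE08A9 − 2^32 = -373421911.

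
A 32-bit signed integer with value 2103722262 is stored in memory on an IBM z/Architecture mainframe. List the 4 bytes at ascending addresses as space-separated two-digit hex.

2103722262 in hexadecimal, padded to 32 bits, is 0x7D644116.
Split into bytes (most-significant first): 7D 64 41 16.
Big-endian stores the most-significant byte at the lowest address.
So the memory order matches the most-significant-first order: 7D 64 41 16.

7D 64 41 16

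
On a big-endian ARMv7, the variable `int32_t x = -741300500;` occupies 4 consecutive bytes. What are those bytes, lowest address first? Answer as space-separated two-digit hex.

D3 D0 A6 EC

Two's complement of -741300500 in 32 bits: 741300500 = 0x2C2F5914; invert → 0xD3D0A6EB; add 1 → 0xD3D0A6EC.
Split into bytes (most-significant first): D3 D0 A6 EC.
Big-endian: lowest address holds the most-significant byte.
So the memory order matches the most-significant-first order: D3 D0 A6 EC.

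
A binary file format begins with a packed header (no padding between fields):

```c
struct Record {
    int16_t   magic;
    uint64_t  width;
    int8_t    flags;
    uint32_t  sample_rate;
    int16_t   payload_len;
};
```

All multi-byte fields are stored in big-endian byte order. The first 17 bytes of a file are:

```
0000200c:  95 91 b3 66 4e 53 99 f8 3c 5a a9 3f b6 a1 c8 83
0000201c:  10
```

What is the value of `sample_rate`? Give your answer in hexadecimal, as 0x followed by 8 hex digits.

`sample_rate` follows `magic` (2 B), `width` (8 B), `flags` (1 B), so it starts at offset 2 + 8 + 1 = 11 and occupies 4 bytes.
Bytes at offsets 11..14: 3F B6 A1 C8.
In big-endian order the high byte comes first in memory.
The bytes are already most-significant first: 0x3FB6A1C8.

0x3FB6A1C8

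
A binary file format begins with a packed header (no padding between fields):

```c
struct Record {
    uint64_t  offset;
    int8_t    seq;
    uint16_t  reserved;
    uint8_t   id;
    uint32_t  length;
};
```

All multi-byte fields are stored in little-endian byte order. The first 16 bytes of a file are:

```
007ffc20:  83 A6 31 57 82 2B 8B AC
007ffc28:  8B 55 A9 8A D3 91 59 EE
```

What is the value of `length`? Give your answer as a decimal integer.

`length` follows `offset` (8 B), `seq` (1 B), `reserved` (2 B), `id` (1 B), so it starts at offset 8 + 1 + 2 + 1 = 12 and occupies 4 bytes.
Bytes at offsets 12..15: D3 91 59 EE.
Little-endian: lowest address holds the least-significant byte.
Reassemble most-significant byte first: EE 59 91 D3 → 0xEE5991D3.
0xEE5991D3 = 3998847443.

3998847443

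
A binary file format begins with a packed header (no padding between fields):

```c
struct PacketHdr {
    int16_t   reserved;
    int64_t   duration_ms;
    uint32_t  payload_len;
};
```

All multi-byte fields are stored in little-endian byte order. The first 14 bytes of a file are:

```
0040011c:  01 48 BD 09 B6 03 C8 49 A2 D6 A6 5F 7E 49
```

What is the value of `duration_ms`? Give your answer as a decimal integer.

-2980738879961298499

`duration_ms` follows `reserved` (2 bytes), so it starts at byte offset 2 and occupies 8 bytes.
Bytes at offsets 2..9: BD 09 B6 03 C8 49 A2 D6.
Little-endian stores the least-significant byte at the lowest address.
Reassemble most-significant byte first: D6 A2 49 C8 03 B6 09 BD → 0xD6A249C803B609BD.
Top bit is set, so as a signed 64-bit value this is 0xD6A249C803B609BD − 2^64 = -2980738879961298499.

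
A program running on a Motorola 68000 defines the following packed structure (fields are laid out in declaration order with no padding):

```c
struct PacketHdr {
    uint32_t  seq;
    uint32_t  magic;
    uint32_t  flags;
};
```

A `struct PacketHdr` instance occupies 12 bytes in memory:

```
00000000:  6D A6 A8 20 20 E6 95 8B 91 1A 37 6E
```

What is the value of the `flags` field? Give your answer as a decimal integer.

`flags` follows `seq` (4 B), `magic` (4 B), so it starts at offset 4 + 4 = 8 and occupies 4 bytes.
Bytes at offsets 8..11: 91 1A 37 6E.
Big-endian stores the most-significant byte at the lowest address.
The bytes are already most-significant first: 0x911A376E.
0x911A376E = 2434414446.

2434414446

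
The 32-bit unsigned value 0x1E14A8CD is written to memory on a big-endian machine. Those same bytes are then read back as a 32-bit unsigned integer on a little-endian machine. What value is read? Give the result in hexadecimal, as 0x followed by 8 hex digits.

Stored big-endian, the bytes at ascending addresses are 1E 14 A8 CD.
Read back as little-endian, the first byte is least significant, giving 0xCDA8141E.

0xCDA8141E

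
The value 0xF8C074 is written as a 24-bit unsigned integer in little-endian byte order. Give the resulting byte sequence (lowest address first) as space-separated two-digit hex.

Split into bytes (most-significant first): F8 C0 74.
In little-endian order the low byte comes first in memory.
So at ascending addresses the bytes are 74 C0 F8.

74 C0 F8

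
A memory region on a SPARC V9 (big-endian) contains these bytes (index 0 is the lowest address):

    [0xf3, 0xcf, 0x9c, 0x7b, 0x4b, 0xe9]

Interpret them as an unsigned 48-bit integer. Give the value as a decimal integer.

268073009105897

In big-endian order the high byte comes first in memory.
The bytes are already most-significant first: 0xF3CF9C7B4BE9.
0xF3CF9C7B4BE9 = 268073009105897.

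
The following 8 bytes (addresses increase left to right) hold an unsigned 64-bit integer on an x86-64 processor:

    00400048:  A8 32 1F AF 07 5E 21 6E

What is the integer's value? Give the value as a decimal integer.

7935727405499364008

Little-endian: lowest address holds the least-significant byte.
Reassemble most-significant byte first: 6E 21 5E 07 AF 1F 32 A8 → 0x6E215E07AF1F32A8.
0x6E215E07AF1F32A8 = 7935727405499364008.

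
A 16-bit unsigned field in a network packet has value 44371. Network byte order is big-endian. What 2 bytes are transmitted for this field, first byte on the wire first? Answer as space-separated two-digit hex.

44371 in hexadecimal, padded to 16 bits, is 0xAD53.
Split into bytes (most-significant first): AD 53.
Big-endian: lowest address holds the most-significant byte.
So the memory order matches the most-significant-first order: AD 53.

AD 53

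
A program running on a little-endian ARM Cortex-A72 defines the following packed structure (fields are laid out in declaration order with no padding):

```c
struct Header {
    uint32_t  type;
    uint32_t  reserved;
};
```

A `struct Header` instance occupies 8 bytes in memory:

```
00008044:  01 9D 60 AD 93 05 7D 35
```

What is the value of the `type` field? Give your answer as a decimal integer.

`type` is the first field, at byte offset 0, occupying 4 bytes.
Bytes at offsets 0..3: 01 9D 60 AD.
Little-endian stores the least-significant byte at the lowest address.
Reassemble most-significant byte first: AD 60 9D 01 → 0xAD609D01.
0xAD609D01 = 2908790017.

2908790017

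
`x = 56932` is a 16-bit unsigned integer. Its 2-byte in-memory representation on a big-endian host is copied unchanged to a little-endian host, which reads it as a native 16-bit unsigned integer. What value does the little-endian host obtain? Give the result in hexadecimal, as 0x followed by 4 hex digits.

0x64DE

56932 in 16-bit hexadecimal is 0xDE64.
Stored big-endian, the bytes at ascending addresses are DE 64.
Read back as little-endian, the first byte is least significant, giving 0x64DE.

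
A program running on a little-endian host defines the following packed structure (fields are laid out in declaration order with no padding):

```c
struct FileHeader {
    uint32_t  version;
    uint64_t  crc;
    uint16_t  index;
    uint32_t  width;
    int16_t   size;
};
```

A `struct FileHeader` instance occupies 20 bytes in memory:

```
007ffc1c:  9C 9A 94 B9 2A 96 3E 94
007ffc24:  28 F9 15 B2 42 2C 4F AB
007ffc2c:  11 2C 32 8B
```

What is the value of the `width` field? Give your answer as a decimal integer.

`width` follows `version` (4 B), `crc` (8 B), `index` (2 B), so it starts at offset 4 + 8 + 2 = 14 and occupies 4 bytes.
Bytes at offsets 14..17: 4F AB 11 2C.
In little-endian order the low byte comes first in memory.
Reassemble most-significant byte first: 2C 11 AB 4F → 0x2C11AB4F.
0x2C11AB4F = 739355471.

739355471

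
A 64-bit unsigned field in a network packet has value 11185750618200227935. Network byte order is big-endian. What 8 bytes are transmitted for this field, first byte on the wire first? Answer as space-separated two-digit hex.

9B 3B C4 EC 2F EE 40 5F

11185750618200227935 in hexadecimal, padded to 64 bits, is 0x9B3BC4EC2FEE405F.
Split into bytes (most-significant first): 9B 3B C4 EC 2F EE 40 5F.
Big-endian stores the most-significant byte at the lowest address.
So the memory order matches the most-significant-first order: 9B 3B C4 EC 2F EE 40 5F.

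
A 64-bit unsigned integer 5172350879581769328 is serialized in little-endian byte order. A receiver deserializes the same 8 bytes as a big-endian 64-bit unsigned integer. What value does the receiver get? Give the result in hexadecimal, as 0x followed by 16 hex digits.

5172350879581769328 in 64-bit hexadecimal is 0x47C7E1B87F268E70.
Stored little-endian, the bytes at ascending addresses are 70 8E 26 7F B8 E1 C7 47.
Read back as big-endian, the last byte is least significant, giving 0x708E267FB8E1C747.

0x708E267FB8E1C747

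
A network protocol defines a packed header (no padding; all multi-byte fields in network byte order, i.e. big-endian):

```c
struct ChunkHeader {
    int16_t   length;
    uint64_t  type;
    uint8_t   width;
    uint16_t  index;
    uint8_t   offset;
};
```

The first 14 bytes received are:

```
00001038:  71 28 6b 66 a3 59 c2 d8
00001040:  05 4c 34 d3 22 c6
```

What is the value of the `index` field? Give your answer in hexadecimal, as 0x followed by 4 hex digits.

0xD322

`index` follows `length` (2 B), `type` (8 B), `width` (1 B), so it starts at offset 2 + 8 + 1 = 11 and occupies 2 bytes.
Bytes at offsets 11..12: D3 22.
In big-endian order the high byte comes first in memory.
The bytes are already most-significant first: 0xD322.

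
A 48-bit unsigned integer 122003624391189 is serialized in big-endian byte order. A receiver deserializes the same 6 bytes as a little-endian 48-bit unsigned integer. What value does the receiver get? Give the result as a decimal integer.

122003624391189 in 48-bit hexadecimal is 0x6EF62EB17215.
Stored big-endian, the bytes at ascending addresses are 6E F6 2E B1 72 15.
Read back as little-endian, the first byte is least significant, giving 0x1572B12EF66E.
0x1572B12EF66E = 23582343100014.

23582343100014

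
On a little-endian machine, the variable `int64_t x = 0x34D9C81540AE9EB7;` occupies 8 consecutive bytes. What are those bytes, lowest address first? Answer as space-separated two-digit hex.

B7 9E AE 40 15 C8 D9 34

Split into bytes (most-significant first): 34 D9 C8 15 40 AE 9E B7.
Little-endian stores the least-significant byte at the lowest address.
So at ascending addresses the bytes are B7 9E AE 40 15 C8 D9 34.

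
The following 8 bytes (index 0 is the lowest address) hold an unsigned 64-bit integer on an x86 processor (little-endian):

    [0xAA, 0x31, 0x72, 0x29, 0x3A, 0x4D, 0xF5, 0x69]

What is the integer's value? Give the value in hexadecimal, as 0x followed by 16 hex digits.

0x69F54D3A297231AA

Little-endian stores the least-significant byte at the lowest address.
Reassemble most-significant byte first: 69 F5 4D 3A 29 72 31 AA → 0x69F54D3A297231AA.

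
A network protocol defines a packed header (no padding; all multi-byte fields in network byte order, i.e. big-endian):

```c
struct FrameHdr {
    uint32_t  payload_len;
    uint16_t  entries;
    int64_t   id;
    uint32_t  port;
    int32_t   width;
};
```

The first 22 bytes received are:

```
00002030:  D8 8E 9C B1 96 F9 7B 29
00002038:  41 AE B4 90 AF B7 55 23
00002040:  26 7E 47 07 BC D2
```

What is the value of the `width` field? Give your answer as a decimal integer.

1191689426

`width` follows `payload_len` (4 B), `entries` (2 B), `id` (8 B), `port` (4 B), so it starts at offset 4 + 2 + 8 + 4 = 18 and occupies 4 bytes.
Bytes at offsets 18..21: 47 07 BC D2.
Big-endian stores the most-significant byte at the lowest address.
The bytes are already most-significant first: 0x4707BCD2.
0x4707BCD2 = 1191689426.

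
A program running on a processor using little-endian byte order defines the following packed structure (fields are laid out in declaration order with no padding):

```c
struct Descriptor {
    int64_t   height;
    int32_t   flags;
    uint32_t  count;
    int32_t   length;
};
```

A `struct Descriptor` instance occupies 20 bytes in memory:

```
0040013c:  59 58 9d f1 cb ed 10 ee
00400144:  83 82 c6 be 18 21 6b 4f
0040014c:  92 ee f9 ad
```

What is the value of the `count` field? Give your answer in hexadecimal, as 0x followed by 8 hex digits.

`count` follows `height` (8 B), `flags` (4 B), so it starts at offset 8 + 4 = 12 and occupies 4 bytes.
Bytes at offsets 12..15: 18 21 6B 4F.
Little-endian stores the least-significant byte at the lowest address.
Reassemble most-significant byte first: 4F 6B 21 18 → 0x4F6B2118.

0x4F6B2118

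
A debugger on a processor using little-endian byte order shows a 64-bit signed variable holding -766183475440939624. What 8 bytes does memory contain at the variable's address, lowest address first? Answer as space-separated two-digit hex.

98 8D 91 41 30 F8 5D F5

Two's complement of -766183475440939624 in 64 bits: 766183475440939624 = 0x0AA207CFBE6E7268; invert → 0xF55DF83041918D97; add 1 → 0xF55DF83041918D98.
Split into bytes (most-significant first): F5 5D F8 30 41 91 8D 98.
Little-endian stores the least-significant byte at the lowest address.
So at ascending addresses the bytes are 98 8D 91 41 30 F8 5D F5.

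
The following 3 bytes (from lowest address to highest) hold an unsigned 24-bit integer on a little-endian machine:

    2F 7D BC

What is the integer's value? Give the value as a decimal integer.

In little-endian order the low byte comes first in memory.
Reassemble most-significant byte first: BC 7D 2F → 0xBC7D2F.
0xBC7D2F = 12352815.

12352815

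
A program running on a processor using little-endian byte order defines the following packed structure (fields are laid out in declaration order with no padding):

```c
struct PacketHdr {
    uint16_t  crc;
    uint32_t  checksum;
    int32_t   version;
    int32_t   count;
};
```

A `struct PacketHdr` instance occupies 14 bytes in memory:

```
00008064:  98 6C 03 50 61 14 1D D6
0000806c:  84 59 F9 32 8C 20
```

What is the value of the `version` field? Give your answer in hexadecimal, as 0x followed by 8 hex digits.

0x5984D61D

`version` follows `crc` (2 B), `checksum` (4 B), so it starts at offset 2 + 4 = 6 and occupies 4 bytes.
Bytes at offsets 6..9: 1D D6 84 59.
Little-endian: lowest address holds the least-significant byte.
Reassemble most-significant byte first: 59 84 D6 1D → 0x5984D61D.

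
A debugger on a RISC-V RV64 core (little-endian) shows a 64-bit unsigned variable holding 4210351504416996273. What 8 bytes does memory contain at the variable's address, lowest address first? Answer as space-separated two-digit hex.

4210351504416996273 in hexadecimal, padded to 64 bits, is 0x3A6E2C62C84E7BB1.
Split into bytes (most-significant first): 3A 6E 2C 62 C8 4E 7B B1.
In little-endian order the low byte comes first in memory.
So at ascending addresses the bytes are B1 7B 4E C8 62 2C 6E 3A.

B1 7B 4E C8 62 2C 6E 3A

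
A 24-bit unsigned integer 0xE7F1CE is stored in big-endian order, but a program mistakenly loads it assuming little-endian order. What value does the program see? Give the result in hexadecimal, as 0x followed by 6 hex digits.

0xCEF1E7

Stored big-endian, the bytes at ascending addresses are E7 F1 CE.
Read back as little-endian, the first byte is least significant, giving 0xCEF1E7.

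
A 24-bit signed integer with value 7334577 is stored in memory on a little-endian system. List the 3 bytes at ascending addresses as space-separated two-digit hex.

B1 EA 6F

7334577 in hexadecimal, padded to 24 bits, is 0x6FEAB1.
Split into bytes (most-significant first): 6F EA B1.
Little-endian: lowest address holds the least-significant byte.
So at ascending addresses the bytes are B1 EA 6F.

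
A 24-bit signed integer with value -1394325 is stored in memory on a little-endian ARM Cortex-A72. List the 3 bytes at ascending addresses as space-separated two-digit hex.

Two's complement of -1394325 in 24 bits: 1394325 = 0x154695; invert → 0xEAB96A; add 1 → 0xEAB96B.
Split into bytes (most-significant first): EA B9 6B.
In little-endian order the low byte comes first in memory.
So at ascending addresses the bytes are 6B B9 EA.

6B B9 EA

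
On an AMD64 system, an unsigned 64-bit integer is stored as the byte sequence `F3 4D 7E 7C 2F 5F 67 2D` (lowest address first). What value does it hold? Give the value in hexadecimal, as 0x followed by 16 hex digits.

0x2D675F2F7C7E4DF3

Little-endian: lowest address holds the least-significant byte.
Reassemble most-significant byte first: 2D 67 5F 2F 7C 7E 4D F3 → 0x2D675F2F7C7E4DF3.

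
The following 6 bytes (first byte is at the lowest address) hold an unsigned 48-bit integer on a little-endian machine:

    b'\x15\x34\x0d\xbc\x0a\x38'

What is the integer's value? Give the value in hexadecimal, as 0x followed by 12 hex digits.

In little-endian order the low byte comes first in memory.
Reassemble most-significant byte first: 38 0A BC 0D 34 15 → 0x380ABC0D3415.

0x380ABC0D3415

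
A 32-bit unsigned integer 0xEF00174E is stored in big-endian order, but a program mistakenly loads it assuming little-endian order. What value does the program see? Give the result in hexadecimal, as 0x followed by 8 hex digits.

Stored big-endian, the bytes at ascending addresses are EF 00 17 4E.
Read back as little-endian, the first byte is least significant, giving 0x4E1700EF.

0x4E1700EF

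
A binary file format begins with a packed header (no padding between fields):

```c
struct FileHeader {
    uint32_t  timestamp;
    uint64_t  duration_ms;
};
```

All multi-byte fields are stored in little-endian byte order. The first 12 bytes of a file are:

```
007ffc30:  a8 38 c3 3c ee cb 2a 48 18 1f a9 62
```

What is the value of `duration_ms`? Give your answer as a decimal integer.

7109247675931479022

`duration_ms` follows `timestamp` (4 bytes), so it starts at byte offset 4 and occupies 8 bytes.
Bytes at offsets 4..11: EE CB 2A 48 18 1F A9 62.
Little-endian stores the least-significant byte at the lowest address.
Reassemble most-significant byte first: 62 A9 1F 18 48 2A CB EE → 0x62A91F18482ACBEE.
0x62A91F18482ACBEE = 7109247675931479022.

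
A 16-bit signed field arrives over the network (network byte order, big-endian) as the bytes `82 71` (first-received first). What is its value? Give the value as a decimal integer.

-32143

In big-endian order the high byte comes first in memory.
The bytes are already most-significant first: 0x8271.
Top bit is set, so as a signed 16-bit value this is 0x8271 − 2^16 = -32143.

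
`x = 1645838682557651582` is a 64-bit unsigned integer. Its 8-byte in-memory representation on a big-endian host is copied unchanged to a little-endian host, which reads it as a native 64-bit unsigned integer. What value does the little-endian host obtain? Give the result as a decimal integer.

9086701433959601942

1645838682557651582 in 64-bit hexadecimal is 0x16D7318FCF721A7E.
Stored big-endian, the bytes at ascending addresses are 16 D7 31 8F CF 72 1A 7E.
Read back as little-endian, the first byte is least significant, giving 0x7E1A72CF8F31D716.
0x7E1A72CF8F31D716 = 9086701433959601942.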